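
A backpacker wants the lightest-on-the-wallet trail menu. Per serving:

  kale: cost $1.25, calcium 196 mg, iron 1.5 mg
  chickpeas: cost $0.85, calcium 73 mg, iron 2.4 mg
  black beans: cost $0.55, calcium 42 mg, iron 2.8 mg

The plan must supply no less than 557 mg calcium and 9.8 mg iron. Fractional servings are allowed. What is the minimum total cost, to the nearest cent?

$4.18

Two binding constraints pin down two serving amounts, so the optimal mix uses at most two foods. The candidates are each food alone (scaled to the tighter of calcium/iron) and each pair with both constraints tight.
kale only: max(557/196, 9.8/1.5) = 6.533 servings → $8.17.
chickpeas only: max(557/73, 9.8/2.4) = 7.63 servings → $6.49.
black beans only: max(557/42, 9.8/2.8) = 13.26 servings → $7.29.
kale + chickpeas with both tight: 1.722 servings and 3.007 servings → $4.71.
kale + black beans with both tight: 2.363 servings and 2.234 servings → $4.18.
chickpeas + black beans with both targets exact would need a negative amount; discard.
So the least-cost plan costs $4.18.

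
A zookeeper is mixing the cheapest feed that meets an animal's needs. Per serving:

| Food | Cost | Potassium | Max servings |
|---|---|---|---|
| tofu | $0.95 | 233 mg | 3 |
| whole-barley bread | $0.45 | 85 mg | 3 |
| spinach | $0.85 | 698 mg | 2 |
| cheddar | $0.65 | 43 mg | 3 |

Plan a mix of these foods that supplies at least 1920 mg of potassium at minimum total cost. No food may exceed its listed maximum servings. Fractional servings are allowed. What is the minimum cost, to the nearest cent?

Cost per mg of potassium: spinach $0.0012, tofu $0.0041, whole-barley bread $0.0053, cheddar $0.0151.
Take 2 servings of spinach: +1396.0 mg potassium for $1.70 (total $1.70, still need 524.0 mg).
Take 2.249 servings of tofu: +524.0 mg potassium for $2.14 (total $3.84, still need 0.0 mg).
Greedy by cheapest-per-mg is optimal for a single linear constraint, so the minimum cost is $3.84.

$3.84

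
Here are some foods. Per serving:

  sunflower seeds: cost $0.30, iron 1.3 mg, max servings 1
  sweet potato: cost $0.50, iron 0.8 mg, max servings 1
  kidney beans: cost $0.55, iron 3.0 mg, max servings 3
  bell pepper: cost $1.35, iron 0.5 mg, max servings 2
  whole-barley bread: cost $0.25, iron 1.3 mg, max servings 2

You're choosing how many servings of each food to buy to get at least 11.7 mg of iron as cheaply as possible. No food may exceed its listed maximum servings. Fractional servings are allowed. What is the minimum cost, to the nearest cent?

$2.17

Cost per mg of iron: kidney beans $0.1833, whole-barley bread $0.1923, sunflower seeds $0.2308, sweet potato $0.6250, bell pepper $2.7000.
Take 3 servings of kidney beans: +9.0 mg iron for $1.65 (total $1.65, still need 2.7 mg).
Take 2 servings of whole-barley bread: +2.6 mg iron for $0.50 (total $2.15, still need 0.1 mg).
Take 0.07692 servings of sunflower seeds: +0.1 mg iron for $0.02 (total $2.17, still need 0.0 mg).
Filling from the cheapest source first is optimal under one linear minimum: $2.17.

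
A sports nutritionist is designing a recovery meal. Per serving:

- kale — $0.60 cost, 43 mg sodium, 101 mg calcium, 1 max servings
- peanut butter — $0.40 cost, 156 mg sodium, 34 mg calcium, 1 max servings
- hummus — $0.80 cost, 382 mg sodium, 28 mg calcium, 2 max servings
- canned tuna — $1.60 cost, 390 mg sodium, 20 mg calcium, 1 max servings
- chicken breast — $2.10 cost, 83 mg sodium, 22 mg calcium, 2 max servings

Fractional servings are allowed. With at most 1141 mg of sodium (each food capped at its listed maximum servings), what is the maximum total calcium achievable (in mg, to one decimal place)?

Calcium per mg sodium: kale 2.349, chicken breast 0.2651, peanut butter 0.2179, hummus 0.0733, canned tuna 0.05128.
Take 1 serving of kale: uses 43 mg sodium, +101.0 mg calcium (running total 101.0 mg).
Take 2 servings of chicken breast: uses 166 mg sodium, +44.0 mg calcium (running total 145.0 mg).
Take 1 serving of peanut butter: uses 156 mg sodium, +34.0 mg calcium (running total 179.0 mg).
Take 2 servings of hummus: uses 764 mg sodium, +56.0 mg calcium (running total 235.0 mg).
Take 0.03077 servings of canned tuna: uses 12 mg sodium, +0.6 mg calcium (running total 235.6 mg).
Filling greedily by calcium-per-mg sodium is optimal for one linear limit, giving 235.6 mg.

235.6 mg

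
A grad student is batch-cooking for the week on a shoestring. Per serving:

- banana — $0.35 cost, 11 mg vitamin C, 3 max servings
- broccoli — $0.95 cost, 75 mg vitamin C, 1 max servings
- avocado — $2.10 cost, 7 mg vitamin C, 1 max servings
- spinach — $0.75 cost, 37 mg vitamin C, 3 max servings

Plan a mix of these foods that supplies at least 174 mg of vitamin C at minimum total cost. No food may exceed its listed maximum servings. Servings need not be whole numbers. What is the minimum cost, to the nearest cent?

Cost per mg of vitamin C: broccoli $0.0127, spinach $0.0203, banana $0.0318, avocado $0.3000.
Take 1 serving of broccoli: +75.0 mg vitamin C for $0.95 (total $0.95, still need 99.0 mg).
Take 2.676 servings of spinach: +99.0 mg vitamin C for $2.01 (total $2.96, still need 0.0 mg).
Greedy by cheapest-per-mg is optimal for a single linear constraint, so the minimum cost is $2.96.

$2.96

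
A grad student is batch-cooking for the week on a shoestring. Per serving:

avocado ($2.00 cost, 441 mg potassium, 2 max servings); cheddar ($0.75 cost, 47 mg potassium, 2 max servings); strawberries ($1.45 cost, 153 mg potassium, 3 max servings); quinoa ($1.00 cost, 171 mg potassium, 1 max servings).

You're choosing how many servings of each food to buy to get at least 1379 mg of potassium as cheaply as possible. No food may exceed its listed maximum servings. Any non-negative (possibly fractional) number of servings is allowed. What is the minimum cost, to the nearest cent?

Cost per mg of potassium: avocado $0.0045, quinoa $0.0058, strawberries $0.0095, cheddar $0.0160.
Take 2 servings of avocado: +882.0 mg potassium for $4.00 (total $4.00, still need 497.0 mg).
Take 1 serving of quinoa: +171.0 mg potassium for $1.00 (total $5.00, still need 326.0 mg).
Take 2.131 servings of strawberries: +326.0 mg potassium for $3.09 (total $8.09, still need 0.0 mg).
Greedy by cheapest-per-mg is optimal for a single linear constraint, so the minimum cost is $8.09.

$8.09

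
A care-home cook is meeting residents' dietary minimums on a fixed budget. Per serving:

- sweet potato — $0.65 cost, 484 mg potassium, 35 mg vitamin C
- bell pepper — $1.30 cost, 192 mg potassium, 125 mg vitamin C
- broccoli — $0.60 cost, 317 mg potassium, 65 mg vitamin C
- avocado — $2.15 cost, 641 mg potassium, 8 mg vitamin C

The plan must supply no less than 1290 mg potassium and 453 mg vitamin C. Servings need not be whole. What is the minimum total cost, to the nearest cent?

This is a tiny linear program; its minimum lies at a vertex of the feasible set. List the vertices and price them.
sweet potato only: max(1290/484, 453/35) = 12.94 servings → $8.41.
bell pepper only: max(1290/192, 453/125) = 6.719 servings → $8.73.
broccoli only: max(1290/317, 453/65) = 6.969 servings → $4.18.
avocado only: max(1290/641, 453/8) = 56.62 servings → $121.74.
sweet potato + bell pepper with both tight: 1.381 servings and 3.237 servings → $5.11.
sweet potato + broccoli: intersection lies outside the first quadrant.
sweet potato + avocado with both targets exact would need a negative amount; discard.
bell pepper + broccoli with both tight: 2.201 servings and 2.736 servings → $4.50.
bell pepper + avocado with both tight: 3.564 servings and 0.9451 servings → $6.66.
broccoli + avocado: intersection lies outside the first quadrant.
The minimum over all feasible corners is $4.18.

$4.18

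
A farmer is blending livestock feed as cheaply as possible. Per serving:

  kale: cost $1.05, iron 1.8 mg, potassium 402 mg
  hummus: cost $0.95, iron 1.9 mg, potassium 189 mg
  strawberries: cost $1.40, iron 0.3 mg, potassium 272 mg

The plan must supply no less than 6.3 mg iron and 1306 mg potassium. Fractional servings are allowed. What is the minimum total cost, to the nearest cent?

$3.61

For a min-cost LP with two ≥-constraints, a basic feasible solution has at most two positive variables.
kale only: max(6.3/1.8, 1306/402) = 3.5 servings → $3.67.
hummus only: max(6.3/1.9, 1306/189) = 6.91 servings → $6.56.
strawberries only: max(6.3/0.3, 1306/272) = 21 servings → $29.40.
kale + hummus with both tight: 3.047 servings and 0.4292 servings → $3.61.
kale + strawberries with both targets exact would need a negative amount; discard.
hummus + strawberries with both tight: 2.873 servings and 2.805 servings → $6.66.
So the least-cost plan costs $3.61.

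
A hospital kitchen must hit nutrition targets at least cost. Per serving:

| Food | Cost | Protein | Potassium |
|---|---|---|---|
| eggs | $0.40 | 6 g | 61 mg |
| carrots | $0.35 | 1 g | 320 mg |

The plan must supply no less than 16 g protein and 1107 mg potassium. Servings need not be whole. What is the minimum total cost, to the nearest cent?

$1.93

A basic optimal solution has at most two foods positive. Try each food alone and each pair with both targets met exactly.
eggs only: max(16/6, 1107/61) = 18.15 servings → $7.26.
carrots only: max(16/1, 1107/320) = 16 servings → $5.60.
eggs + carrots with both tight: 2.159 servings and 3.048 servings → $1.93.
Cheapest feasible corner: $1.93.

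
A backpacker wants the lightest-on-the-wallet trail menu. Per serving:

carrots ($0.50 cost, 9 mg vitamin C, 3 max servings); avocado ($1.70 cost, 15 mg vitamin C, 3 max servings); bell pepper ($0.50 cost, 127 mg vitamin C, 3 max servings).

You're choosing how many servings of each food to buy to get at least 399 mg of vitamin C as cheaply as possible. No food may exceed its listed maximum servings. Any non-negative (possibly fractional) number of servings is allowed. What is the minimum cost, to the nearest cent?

Cost per mg of vitamin C: bell pepper $0.0039, carrots $0.0556, avocado $0.1133.
Take 3 servings of bell pepper: +381.0 mg vitamin C for $1.50 (total $1.50, still need 18.0 mg).
Take 2 servings of carrots: +18.0 mg vitamin C for $1.00 (total $2.50, still need 0.0 mg).
Greedy by cheapest-per-mg is optimal for a single linear constraint, so the minimum cost is $2.50.

$2.50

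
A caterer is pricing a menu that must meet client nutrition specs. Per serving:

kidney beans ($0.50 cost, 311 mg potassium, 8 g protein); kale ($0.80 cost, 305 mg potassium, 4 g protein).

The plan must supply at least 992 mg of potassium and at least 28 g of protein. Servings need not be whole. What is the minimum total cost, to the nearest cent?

$1.75

A basic optimal solution has at most two foods positive. Try each food alone and each pair with both targets met exactly.
kidney beans only: max(992/311, 28/8) = 3.5 servings → $1.75.
kale only: max(992/305, 28/4) = 7 servings → $5.60.
kidney beans + kale: intersection lies outside the first quadrant.
The minimum over all feasible corners is $1.75.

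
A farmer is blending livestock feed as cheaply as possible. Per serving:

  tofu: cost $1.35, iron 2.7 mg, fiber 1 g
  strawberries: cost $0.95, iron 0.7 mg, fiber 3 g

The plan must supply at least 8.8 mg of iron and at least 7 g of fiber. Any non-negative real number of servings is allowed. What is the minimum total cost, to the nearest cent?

$5.22

Compare the cost at each extreme point of the feasible region.
tofu only: max(8.8/2.7, 7/1) = 7 servings → $9.45.
strawberries only: max(8.8/0.7, 7/3) = 12.57 servings → $11.94.
tofu + strawberries with both tight: 2.905 servings and 1.365 servings → $5.22.
Cheapest feasible corner: $5.22.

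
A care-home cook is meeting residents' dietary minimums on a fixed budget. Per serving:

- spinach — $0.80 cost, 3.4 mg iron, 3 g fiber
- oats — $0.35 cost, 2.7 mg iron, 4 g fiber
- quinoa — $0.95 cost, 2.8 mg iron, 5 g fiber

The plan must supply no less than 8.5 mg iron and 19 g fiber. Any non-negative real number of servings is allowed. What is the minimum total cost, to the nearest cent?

Check every corner: each single food scaled to meet both minima, and each pair solved so both constraints bind.
spinach only: max(8.5/3.4, 19/3) = 6.333 servings → $5.07.
oats only: max(8.5/2.7, 19/4) = 4.75 servings → $1.66.
quinoa only: max(8.5/2.8, 19/5) = 3.8 servings → $3.61.
spinach + oats: the both-tight solution has a negative serving — not a feasible corner.
spinach + quinoa: intersection lies outside the first quadrant.
oats + quinoa: the both-tight solution has a negative serving — not a feasible corner.
So the least-cost plan costs $1.66.

$1.66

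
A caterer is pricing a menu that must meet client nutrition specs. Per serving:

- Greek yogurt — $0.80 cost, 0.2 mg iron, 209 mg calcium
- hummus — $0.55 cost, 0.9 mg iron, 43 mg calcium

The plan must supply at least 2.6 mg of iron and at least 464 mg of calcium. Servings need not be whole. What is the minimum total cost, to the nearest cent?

$2.74

With two linear requirements the optimum uses one or two foods; enumerate the corners.
Greek yogurt only: max(2.6/0.2, 464/209) = 13 servings → $10.40.
hummus only: max(2.6/0.9, 464/43) = 10.79 servings → $5.93.
Greek yogurt + hummus with both tight: 1.704 servings and 2.51 servings → $2.74.
The minimum over all feasible corners is $2.74.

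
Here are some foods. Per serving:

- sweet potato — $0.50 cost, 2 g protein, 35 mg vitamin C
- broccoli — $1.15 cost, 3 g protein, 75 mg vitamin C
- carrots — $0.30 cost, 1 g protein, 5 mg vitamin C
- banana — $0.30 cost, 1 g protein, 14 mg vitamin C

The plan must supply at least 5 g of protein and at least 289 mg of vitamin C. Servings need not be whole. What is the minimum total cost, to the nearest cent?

$4.13

Two binding constraints pin down two serving amounts, so the optimal mix uses at most two foods. The candidates are each food alone (scaled to the tighter of protein/vitamin C) and each pair with both constraints tight.
sweet potato only: max(5/2, 289/35) = 8.257 servings → $4.13.
broccoli only: max(5/3, 289/75) = 3.853 servings → $4.43.
carrots only: max(5/1, 289/5) = 57.8 servings → $17.34.
banana only: max(5/1, 289/14) = 20.64 servings → $6.19.
sweet potato + broccoli with both targets exact would need a negative amount; discard.
sweet potato + carrots: intersection lies outside the first quadrant.
sweet potato + banana: intersection lies outside the first quadrant.
broccoli + carrots: intersection lies outside the first quadrant.
broccoli + banana: intersection lies outside the first quadrant.
carrots + banana with both targets exact would need a negative amount; discard.
The minimum over all feasible corners is $4.13.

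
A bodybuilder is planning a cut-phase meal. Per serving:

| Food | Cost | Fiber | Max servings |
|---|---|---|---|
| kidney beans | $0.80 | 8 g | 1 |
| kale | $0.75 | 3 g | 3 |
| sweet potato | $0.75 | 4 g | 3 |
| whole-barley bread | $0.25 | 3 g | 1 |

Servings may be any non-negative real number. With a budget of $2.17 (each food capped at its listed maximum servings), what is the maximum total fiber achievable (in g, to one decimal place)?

17.0 g

Fiber per dollar: whole-barley bread 12, kidney beans 10, sweet potato 5.333, kale 4.
Take 1 serving of whole-barley bread: spends $0.25, +3.0 g fiber (running total 3.0 g).
Take 1 serving of kidney beans: spends $0.80, +8.0 g fiber (running total 11.0 g).
Take 1.493 servings of sweet potato: spends $1.12, +6.0 g fiber (running total 17.0 g).
Greedy by best ratio exhausts the cost allowance optimally: 17.0 g.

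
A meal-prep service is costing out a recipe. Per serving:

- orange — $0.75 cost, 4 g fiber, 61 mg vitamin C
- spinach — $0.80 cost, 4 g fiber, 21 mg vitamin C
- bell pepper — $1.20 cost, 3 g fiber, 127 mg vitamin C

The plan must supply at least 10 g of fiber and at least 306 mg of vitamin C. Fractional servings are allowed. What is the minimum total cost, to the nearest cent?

$3.08

An LP optimum is at a vertex; with two nutrient constraints at most two foods are used. Check each candidate.
orange only: max(10/4, 306/61) = 5.016 servings → $3.76.
spinach only: max(10/4, 306/21) = 14.57 servings → $11.66.
bell pepper only: max(10/3, 306/127) = 3.333 servings → $4.00.
orange + spinach with both targets exact would need a negative amount; discard.
orange + bell pepper with both tight: 1.083 servings and 1.889 servings → $3.08.
spinach + bell pepper with both tight: 0.791 servings and 2.279 servings → $3.37.
Cheapest feasible corner: $3.08.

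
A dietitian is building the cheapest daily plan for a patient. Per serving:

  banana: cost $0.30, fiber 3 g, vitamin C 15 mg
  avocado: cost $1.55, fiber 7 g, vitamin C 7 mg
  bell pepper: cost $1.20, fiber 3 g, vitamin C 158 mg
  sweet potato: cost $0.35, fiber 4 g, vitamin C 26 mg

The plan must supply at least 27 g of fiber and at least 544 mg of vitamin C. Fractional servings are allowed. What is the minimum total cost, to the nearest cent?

Two binding constraints pin down two serving amounts, so the optimal mix uses at most two foods. The candidates are each food alone (scaled to the tighter of fiber/vitamin C) and each pair with both constraints tight.
banana only: max(27/3, 544/15) = 36.27 servings → $10.88.
avocado only: max(27/7, 544/7) = 77.71 servings → $120.46.
bell pepper only: max(27/3, 544/158) = 9 servings → $10.80.
sweet potato only: max(27/4, 544/26) = 20.92 servings → $7.32.
banana + avocado: intersection lies outside the first quadrant.
banana + bell pepper with both tight: 6.14 servings and 2.86 servings → $5.27.
banana + sweet potato with both targets exact would need a negative amount; discard.
avocado + bell pepper with both tight: 2.428 servings and 3.335 servings → $7.77.
avocado + sweet potato with both targets exact would need a negative amount; discard.
bell pepper + sweet potato with both tight: 2.661 servings and 4.755 servings → $4.86.
Cheapest feasible corner: $4.86.

$4.86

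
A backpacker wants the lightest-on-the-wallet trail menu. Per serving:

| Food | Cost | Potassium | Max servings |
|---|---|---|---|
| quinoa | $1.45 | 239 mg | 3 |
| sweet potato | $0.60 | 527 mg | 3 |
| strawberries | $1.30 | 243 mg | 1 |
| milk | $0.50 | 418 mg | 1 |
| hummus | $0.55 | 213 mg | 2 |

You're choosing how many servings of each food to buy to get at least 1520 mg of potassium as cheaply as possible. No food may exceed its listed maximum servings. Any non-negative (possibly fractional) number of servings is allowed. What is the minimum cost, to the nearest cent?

Cost per mg of potassium: sweet potato $0.0011, milk $0.0012, hummus $0.0026, strawberries $0.0053, quinoa $0.0061.
Take 2.884 servings of sweet potato: +1520.0 mg potassium for $1.73 (total $1.73, still need 0.0 mg).
Greedy by cheapest-per-mg is optimal for a single linear constraint, so the minimum cost is $1.73.

$1.73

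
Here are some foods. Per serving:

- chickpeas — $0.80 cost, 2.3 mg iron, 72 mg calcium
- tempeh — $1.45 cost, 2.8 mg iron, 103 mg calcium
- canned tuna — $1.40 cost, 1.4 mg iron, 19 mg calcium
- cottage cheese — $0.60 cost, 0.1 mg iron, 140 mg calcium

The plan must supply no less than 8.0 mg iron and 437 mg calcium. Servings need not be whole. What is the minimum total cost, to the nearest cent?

This is a tiny linear program; its minimum lies at a vertex of the feasible set. List the vertices and price them.
chickpeas only: max(8.0/2.3, 437/72) = 6.069 servings → $4.86.
tempeh only: max(8.0/2.8, 437/103) = 4.243 servings → $6.15.
canned tuna only: max(8.0/1.4, 437/19) = 23 servings → $32.20.
cottage cheese only: max(8.0/0.1, 437/140) = 80 servings → $48.00.
chickpeas + tempeh with both targets exact would need a negative amount; discard.
chickpeas + canned tuna with both targets exact would need a negative amount; discard.
chickpeas + cottage cheese with both tight: 3.419 servings and 1.363 servings → $3.55.
tempeh + canned tuna: the both-tight solution has a negative serving — not a feasible corner.
tempeh + cottage cheese with both tight: 2.82 servings and 1.047 servings → $4.72.
canned tuna + cottage cheese with both tight: 5.545 servings and 2.369 servings → $9.18.
The minimum over all feasible corners is $3.55.

$3.55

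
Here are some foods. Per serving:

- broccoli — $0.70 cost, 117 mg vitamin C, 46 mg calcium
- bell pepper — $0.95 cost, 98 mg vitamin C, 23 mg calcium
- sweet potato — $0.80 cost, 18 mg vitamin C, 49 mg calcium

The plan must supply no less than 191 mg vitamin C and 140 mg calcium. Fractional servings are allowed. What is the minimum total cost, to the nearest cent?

With two linear requirements the optimum uses one or two foods; enumerate the corners.
broccoli only: max(191/117, 140/46) = 3.043 servings → $2.13.
bell pepper only: max(191/98, 140/23) = 6.087 servings → $5.78.
sweet potato only: max(191/18, 140/49) = 10.61 servings → $8.49.
broccoli + bell pepper: intersection lies outside the first quadrant.
broccoli + sweet potato with both tight: 1.394 servings and 1.548 servings → $2.21.
bell pepper + sweet potato with both tight: 1.559 servings and 2.126 servings → $3.18.
The minimum over all feasible corners is $2.13.

$2.13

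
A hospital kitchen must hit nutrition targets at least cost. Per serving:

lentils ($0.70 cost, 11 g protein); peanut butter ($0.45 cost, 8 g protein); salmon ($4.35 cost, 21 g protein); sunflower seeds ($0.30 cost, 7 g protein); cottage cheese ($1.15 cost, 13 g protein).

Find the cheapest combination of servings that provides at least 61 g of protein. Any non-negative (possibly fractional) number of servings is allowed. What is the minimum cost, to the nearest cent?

Cost per g of protein: sunflower seeds $0.0429, peanut butter $0.0563, lentils $0.0636, cottage cheese $0.0885, salmon $0.2071.
With no serving limits, use only sunflower seeds: 61 g / 7 g = 8.714 servings × $0.30 = $2.61.

$2.61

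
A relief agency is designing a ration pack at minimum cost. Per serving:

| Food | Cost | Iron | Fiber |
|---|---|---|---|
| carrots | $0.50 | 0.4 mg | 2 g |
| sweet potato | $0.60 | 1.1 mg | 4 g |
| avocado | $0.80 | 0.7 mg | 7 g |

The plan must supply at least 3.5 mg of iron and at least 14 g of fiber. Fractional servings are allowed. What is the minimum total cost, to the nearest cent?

carrots only: max(3.5/0.4, 14/2) = 8.75 servings → $4.38.
sweet potato only: max(3.5/1.1, 14/4) = 3.5 servings → $2.10.
avocado only: max(3.5/0.7, 14/7) = 5 servings → $4.00.
carrots + sweet potato with both tight: 2.333 servings and 2.333 servings → $2.57.
carrots + avocado: intersection lies outside the first quadrant.
sweet potato + avocado with both tight: 3 servings and 0.2857 servings → $2.03.
So the least-cost plan costs $2.03.

$2.03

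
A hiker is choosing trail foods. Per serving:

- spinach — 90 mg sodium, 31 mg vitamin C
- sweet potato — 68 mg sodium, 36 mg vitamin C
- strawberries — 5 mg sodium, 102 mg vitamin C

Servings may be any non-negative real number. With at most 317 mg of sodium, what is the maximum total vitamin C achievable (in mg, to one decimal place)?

Vitamin C per mg sodium: strawberries 20.4, sweet potato 0.5294, spinach 0.3444.
With no serving limits, spend the whole sodium allowance on strawberries: 317 mg / 5 mg × 102 mg = 6466.8 mg.

6466.8 mg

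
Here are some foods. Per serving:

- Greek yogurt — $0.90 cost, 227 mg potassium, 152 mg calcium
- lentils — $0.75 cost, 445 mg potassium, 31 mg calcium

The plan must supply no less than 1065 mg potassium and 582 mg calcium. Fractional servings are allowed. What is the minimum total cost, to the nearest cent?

An LP optimum is at a vertex; with two nutrient constraints at most two foods are used. Check each candidate.
Greek yogurt only: max(1065/227, 582/152) = 4.692 servings → $4.22.
lentils only: max(1065/445, 582/31) = 18.77 servings → $14.08.
Greek yogurt + lentils with both tight: 3.729 servings and 0.4912 servings → $3.72.
So the least-cost plan costs $3.72.

$3.72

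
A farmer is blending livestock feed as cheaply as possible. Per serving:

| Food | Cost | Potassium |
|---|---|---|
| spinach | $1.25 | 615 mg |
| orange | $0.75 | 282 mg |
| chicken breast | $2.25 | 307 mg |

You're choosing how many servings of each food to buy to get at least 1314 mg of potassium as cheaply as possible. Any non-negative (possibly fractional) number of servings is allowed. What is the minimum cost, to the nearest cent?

$2.67

Cost per mg of potassium: spinach $0.0020, orange $0.0027, chicken breast $0.0073.
With no serving limits, use only spinach: 1314 mg / 615 mg = 2.137 servings × $1.25 = $2.67.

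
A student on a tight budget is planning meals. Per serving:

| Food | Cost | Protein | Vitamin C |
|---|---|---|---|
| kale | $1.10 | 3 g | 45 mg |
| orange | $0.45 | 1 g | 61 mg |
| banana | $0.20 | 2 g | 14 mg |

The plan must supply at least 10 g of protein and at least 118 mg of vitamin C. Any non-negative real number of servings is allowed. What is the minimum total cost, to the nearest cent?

This is a tiny linear program; its minimum lies at a vertex of the feasible set. List the vertices and price them.
kale only: max(10/3, 118/45) = 3.333 servings → $3.67.
orange only: max(10/1, 118/61) = 10 servings → $4.50.
banana only: max(10/2, 118/14) = 8.429 servings → $1.69.
kale + orange: intersection lies outside the first quadrant.
kale + banana with both tight: 2 servings and 2 servings → $2.60.
orange + banana with both tight: 0.8889 servings and 4.556 servings → $1.31.
So the least-cost plan costs $1.31.

$1.31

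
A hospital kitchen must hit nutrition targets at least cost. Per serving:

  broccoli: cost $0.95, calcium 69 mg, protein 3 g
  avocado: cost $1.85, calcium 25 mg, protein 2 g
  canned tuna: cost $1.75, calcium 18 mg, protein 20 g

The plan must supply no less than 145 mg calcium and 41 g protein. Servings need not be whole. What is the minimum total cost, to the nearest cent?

With two linear requirements the optimum uses one or two foods; enumerate the corners.
broccoli only: max(145/69, 41/3) = 13.67 servings → $12.98.
avocado only: max(145/25, 41/2) = 20.5 servings → $37.92.
canned tuna only: max(145/18, 41/20) = 8.056 servings → $14.10.
broccoli + avocado with both targets exact would need a negative amount; discard.
broccoli + canned tuna with both tight: 1.63 servings and 1.805 servings → $4.71.
avocado + canned tuna with both tight: 4.659 servings and 1.584 servings → $11.39.
Cheapest feasible corner: $4.71.

$4.71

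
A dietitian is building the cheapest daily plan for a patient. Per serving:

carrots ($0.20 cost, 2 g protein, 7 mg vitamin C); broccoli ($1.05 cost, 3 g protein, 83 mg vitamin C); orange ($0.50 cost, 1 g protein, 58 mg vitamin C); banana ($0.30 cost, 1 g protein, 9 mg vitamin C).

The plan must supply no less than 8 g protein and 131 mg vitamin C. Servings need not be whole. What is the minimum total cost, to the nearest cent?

$1.56

Compare the cost at each extreme point of the feasible region.
carrots only: max(8/2, 131/7) = 18.71 servings → $3.74.
broccoli only: max(8/3, 131/83) = 2.667 servings → $2.80.
orange only: max(8/1, 131/58) = 8 servings → $4.00.
banana only: max(8/1, 131/9) = 14.56 servings → $4.37.
carrots + broccoli with both tight: 1.869 servings and 1.421 servings → $1.87.
carrots + orange with both tight: 3.055 servings and 1.89 servings → $1.56.
carrots + banana: the both-tight solution has a negative serving — not a feasible corner.
broccoli + orange: intersection lies outside the first quadrant.
broccoli + banana with both tight: 1.054 servings and 4.839 servings → $2.56.
orange + banana with both tight: 1.204 servings and 6.796 servings → $2.64.
So the least-cost plan costs $1.56.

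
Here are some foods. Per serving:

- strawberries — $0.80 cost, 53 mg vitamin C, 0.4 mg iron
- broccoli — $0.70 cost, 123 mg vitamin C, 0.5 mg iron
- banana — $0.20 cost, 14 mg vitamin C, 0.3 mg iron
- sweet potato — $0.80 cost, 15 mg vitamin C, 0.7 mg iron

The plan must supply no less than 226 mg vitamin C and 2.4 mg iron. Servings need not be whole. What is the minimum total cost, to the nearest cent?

$2.02

With two linear requirements the optimum uses one or two foods; enumerate the corners.
strawberries only: max(226/53, 2.4/0.4) = 6 servings → $4.80.
broccoli only: max(226/123, 2.4/0.5) = 4.8 servings → $3.36.
banana only: max(226/14, 2.4/0.3) = 16.14 servings → $3.23.
sweet potato only: max(226/15, 2.4/0.7) = 15.07 servings → $12.05.
strawberries + broccoli with both targets exact would need a negative amount; discard.
strawberries + banana with both tight: 3.32 servings and 3.573 servings → $3.37.
strawberries + sweet potato with both tight: 3.929 servings and 1.183 servings → $4.09.
broccoli + banana with both tight: 1.144 servings and 6.094 servings → $2.02.
broccoli + sweet potato with both tight: 1.555 servings and 2.318 servings → $2.94.
banana + sweet potato with both targets exact would need a negative amount; discard.
The minimum over all feasible corners is $2.02.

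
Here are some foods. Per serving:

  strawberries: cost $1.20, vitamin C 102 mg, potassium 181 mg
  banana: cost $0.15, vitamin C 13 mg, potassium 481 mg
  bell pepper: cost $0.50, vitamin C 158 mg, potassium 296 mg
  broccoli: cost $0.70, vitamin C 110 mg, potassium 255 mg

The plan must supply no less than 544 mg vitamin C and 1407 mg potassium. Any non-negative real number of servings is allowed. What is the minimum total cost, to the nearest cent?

$1.81

The cheapest plan sits at a corner of the feasible region — with two constraints it uses at most two foods.
strawberries only: max(544/102, 1407/181) = 7.773 servings → $9.33.
banana only: max(544/13, 1407/481) = 41.85 servings → $6.28.
bell pepper only: max(544/158, 1407/296) = 4.753 servings → $2.38.
broccoli only: max(544/110, 1407/255) = 5.518 servings → $3.86.
strawberries + banana with both tight: 5.21 servings and 0.9645 servings → $6.40.
strawberries + bell pepper: the both-tight solution has a negative serving — not a feasible corner.
strawberries + broccoli with both targets exact would need a negative amount; discard.
banana + bell pepper with both tight: 0.8494 servings and 3.373 servings → $1.81.
banana + broccoli with both tight: 0.3236 servings and 4.907 servings → $3.48.
bell pepper + broccoli: the both-tight solution has a negative serving — not a feasible corner.
So the least-cost plan costs $1.81.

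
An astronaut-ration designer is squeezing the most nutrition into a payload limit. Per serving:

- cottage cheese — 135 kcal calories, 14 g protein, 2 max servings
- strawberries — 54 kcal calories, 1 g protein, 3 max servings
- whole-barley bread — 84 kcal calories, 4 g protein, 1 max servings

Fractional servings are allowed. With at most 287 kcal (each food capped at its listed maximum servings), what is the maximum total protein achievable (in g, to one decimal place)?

Protein per kcal: cottage cheese 0.1037, whole-barley bread 0.04762, strawberries 0.01852.
Take 2 servings of cottage cheese: uses 270 kcal, +28.0 g protein (running total 28.0 g).
Take 0.2024 servings of whole-barley bread: uses 17 kcal, +0.8 g protein (running total 28.8 g).
Filling greedily by protein-per-kcal is optimal for one linear limit, giving 28.8 g.

28.8 g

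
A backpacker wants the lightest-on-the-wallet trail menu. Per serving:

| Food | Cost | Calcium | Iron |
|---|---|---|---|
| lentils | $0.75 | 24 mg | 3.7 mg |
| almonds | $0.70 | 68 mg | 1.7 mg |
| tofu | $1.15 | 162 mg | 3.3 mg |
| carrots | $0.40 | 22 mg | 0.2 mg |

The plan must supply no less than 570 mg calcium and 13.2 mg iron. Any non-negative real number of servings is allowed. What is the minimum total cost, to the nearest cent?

$4.33

lentils only: max(570/24, 13.2/3.7) = 23.75 servings → $17.81.
almonds only: max(570/68, 13.2/1.7) = 8.382 servings → $5.87.
tofu only: max(570/162, 13.2/3.3) = 4 servings → $4.60.
carrots only: max(570/22, 13.2/0.2) = 66 servings → $26.40.
lentils + almonds with both targets exact would need a negative amount; discard.
lentils + tofu with both tight: 0.4948 servings and 3.445 servings → $4.33.
lentils + carrots with both tight: 2.303 servings and 23.4 servings → $11.09.
almonds + tofu with both tight: 5.047 servings and 1.4 servings → $5.14.
almonds + carrots with both tight: 7.412 servings and 3 servings → $6.39.
tofu + carrots with both targets exact would need a negative amount; discard.
The minimum over all feasible corners is $4.33.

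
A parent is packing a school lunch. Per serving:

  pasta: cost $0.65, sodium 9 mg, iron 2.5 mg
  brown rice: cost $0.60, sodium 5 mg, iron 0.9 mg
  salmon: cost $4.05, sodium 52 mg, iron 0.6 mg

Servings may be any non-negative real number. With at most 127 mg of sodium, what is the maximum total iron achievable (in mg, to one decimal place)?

35.3 mg

Iron per mg sodium: pasta 0.2778, brown rice 0.18, salmon 0.01154.
With no serving limits, spend the whole sodium allowance on pasta: 127 mg / 9 mg × 2.5 mg = 35.3 mg.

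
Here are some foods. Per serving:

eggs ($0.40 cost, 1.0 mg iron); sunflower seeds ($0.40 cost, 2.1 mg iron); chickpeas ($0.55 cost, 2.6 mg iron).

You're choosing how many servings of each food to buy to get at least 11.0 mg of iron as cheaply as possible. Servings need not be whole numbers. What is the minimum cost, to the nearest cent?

$2.10

Cost per mg of iron: sunflower seeds $0.1905, chickpeas $0.2115, eggs $0.4000.
With no serving limits, use only sunflower seeds: 11.0 mg / 2.1 mg = 5.238 servings × $0.40 = $2.10.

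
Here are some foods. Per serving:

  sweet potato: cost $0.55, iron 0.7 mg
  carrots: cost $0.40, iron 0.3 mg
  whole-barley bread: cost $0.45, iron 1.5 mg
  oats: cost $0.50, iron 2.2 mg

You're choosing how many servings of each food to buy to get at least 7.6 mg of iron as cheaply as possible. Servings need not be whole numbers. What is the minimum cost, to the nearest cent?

$1.73

Cost per mg of iron: oats $0.2273, whole-barley bread $0.3000, sweet potato $0.7857, carrots $1.3333.
With no serving limits, use only oats: 7.6 mg / 2.2 mg = 3.455 servings × $0.50 = $1.73.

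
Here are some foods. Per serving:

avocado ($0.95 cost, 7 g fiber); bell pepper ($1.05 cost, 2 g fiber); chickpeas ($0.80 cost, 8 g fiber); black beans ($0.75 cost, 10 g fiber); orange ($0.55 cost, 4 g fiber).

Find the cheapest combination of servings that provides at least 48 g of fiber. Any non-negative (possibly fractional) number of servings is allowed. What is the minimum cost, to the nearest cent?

Cost per g of fiber: black beans $0.0750, chickpeas $0.1000, avocado $0.1357, orange $0.1375, bell pepper $0.5250.
With no serving limits, use only black beans: 48 g / 10 g = 4.8 servings × $0.75 = $3.60.

$3.60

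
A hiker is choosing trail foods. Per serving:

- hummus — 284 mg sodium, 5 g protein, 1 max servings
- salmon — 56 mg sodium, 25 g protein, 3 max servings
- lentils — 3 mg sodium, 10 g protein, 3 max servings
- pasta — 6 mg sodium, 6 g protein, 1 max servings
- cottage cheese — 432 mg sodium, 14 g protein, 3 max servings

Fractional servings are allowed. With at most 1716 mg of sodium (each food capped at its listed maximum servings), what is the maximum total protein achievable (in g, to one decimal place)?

Protein per mg sodium: lentils 3.333, pasta 1, salmon 0.4464, cottage cheese 0.03241, hummus 0.01761.
Take 3 servings of lentils: uses 9 mg sodium, +30.0 g protein (running total 30.0 g).
Take 1 serving of pasta: uses 6 mg sodium, +6.0 g protein (running total 36.0 g).
Take 3 servings of salmon: uses 168 mg sodium, +75.0 g protein (running total 111.0 g).
Take 3 servings of cottage cheese: uses 1296 mg sodium, +42.0 g protein (running total 153.0 g).
Take 0.8345 servings of hummus: uses 237 mg sodium, +4.2 g protein (running total 157.2 g).
Filling greedily by protein-per-mg sodium is optimal for one linear limit, giving 157.2 g.

157.2 g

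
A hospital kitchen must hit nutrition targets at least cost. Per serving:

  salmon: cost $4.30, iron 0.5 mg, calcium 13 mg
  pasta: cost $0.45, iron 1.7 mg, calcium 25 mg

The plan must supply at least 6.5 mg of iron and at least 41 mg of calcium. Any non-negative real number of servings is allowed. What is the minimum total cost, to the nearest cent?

$1.72

salmon only: max(6.5/0.5, 41/13) = 13 servings → $55.90.
pasta only: max(6.5/1.7, 41/25) = 3.824 servings → $1.72.
salmon + pasta: the both-tight solution has a negative serving — not a feasible corner.
Cheapest feasible corner: $1.72.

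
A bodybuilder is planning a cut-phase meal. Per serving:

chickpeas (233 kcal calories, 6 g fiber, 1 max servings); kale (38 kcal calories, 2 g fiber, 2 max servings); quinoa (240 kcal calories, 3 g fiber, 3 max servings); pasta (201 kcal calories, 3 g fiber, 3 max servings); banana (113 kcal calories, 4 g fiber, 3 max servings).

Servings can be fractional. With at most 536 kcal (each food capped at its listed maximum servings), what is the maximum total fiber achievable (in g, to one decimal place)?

Fiber per kcal: kale 0.05263, banana 0.0354, chickpeas 0.02575, pasta 0.01493, quinoa 0.0125.
Take 2 servings of kale: uses 76 kcal, +4.0 g fiber (running total 4.0 g).
Take 3 servings of banana: uses 339 kcal, +12.0 g fiber (running total 16.0 g).
Take 0.5193 servings of chickpeas: uses 121 kcal, +3.1 g fiber (running total 19.1 g).
Greedy by best ratio exhausts the calories allowance optimally: 19.1 g.

19.1 g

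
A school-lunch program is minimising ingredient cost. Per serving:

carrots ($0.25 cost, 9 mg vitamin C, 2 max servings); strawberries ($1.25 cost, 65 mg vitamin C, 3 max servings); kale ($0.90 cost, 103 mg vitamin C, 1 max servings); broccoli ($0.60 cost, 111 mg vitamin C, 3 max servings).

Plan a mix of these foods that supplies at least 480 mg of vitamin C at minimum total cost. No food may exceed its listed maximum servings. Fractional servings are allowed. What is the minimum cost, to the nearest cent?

Cost per mg of vitamin C: broccoli $0.0054, kale $0.0087, strawberries $0.0192, carrots $0.0278.
Take 3 servings of broccoli: +333.0 mg vitamin C for $1.80 (total $1.80, still need 147.0 mg).
Take 1 serving of kale: +103.0 mg vitamin C for $0.90 (total $2.70, still need 44.0 mg).
Take 0.6769 servings of strawberries: +44.0 mg vitamin C for $0.85 (total $3.55, still need 0.0 mg).
Greedy by cheapest-per-mg is optimal for a single linear constraint, so the minimum cost is $3.55.

$3.55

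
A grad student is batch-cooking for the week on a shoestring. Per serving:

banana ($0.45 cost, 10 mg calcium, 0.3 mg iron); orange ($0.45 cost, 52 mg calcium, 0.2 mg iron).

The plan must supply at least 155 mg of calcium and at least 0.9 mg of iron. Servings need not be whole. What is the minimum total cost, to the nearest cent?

At the optimum either one food covers both requirements or two foods hit both targets exactly; no other combination can be cheaper.
banana only: max(155/10, 0.9/0.3) = 15.5 servings → $6.97.
orange only: max(155/52, 0.9/0.2) = 4.5 servings → $2.02.
banana + orange with both tight: 1.162 servings and 2.757 servings → $1.76.
The minimum over all feasible corners is $1.76.

$1.76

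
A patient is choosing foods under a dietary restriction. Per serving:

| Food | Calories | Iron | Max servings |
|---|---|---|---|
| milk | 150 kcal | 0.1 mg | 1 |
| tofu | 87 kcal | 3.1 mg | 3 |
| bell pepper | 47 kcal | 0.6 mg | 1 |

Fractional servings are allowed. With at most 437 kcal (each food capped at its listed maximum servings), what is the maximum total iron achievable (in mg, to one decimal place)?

10.0 mg

Iron per kcal: tofu 0.03563, bell pepper 0.01277, milk 0.0006667.
Take 3 servings of tofu: uses 261 kcal, +9.3 mg iron (running total 9.3 mg).
Take 1 serving of bell pepper: uses 47 kcal, +0.6 mg iron (running total 9.9 mg).
Take 0.86 servings of milk: uses 129 kcal, +0.1 mg iron (running total 10.0 mg).
Filling greedily by iron-per-kcal is optimal for one linear limit, giving 10.0 mg.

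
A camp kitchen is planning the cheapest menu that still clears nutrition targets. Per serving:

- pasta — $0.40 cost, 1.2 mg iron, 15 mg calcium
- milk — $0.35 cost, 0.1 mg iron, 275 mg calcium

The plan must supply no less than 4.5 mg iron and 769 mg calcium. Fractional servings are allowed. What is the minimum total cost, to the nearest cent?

Two binding constraints pin down two serving amounts, so the optimal mix uses at most two foods. The candidates are each food alone (scaled to the tighter of iron/calcium) and each pair with both constraints tight.
pasta only: max(4.5/1.2, 769/15) = 51.27 servings → $20.51.
milk only: max(4.5/0.1, 769/275) = 45 servings → $15.75.
pasta + milk with both tight: 3.533 servings and 2.604 servings → $2.32.
Cheapest feasible corner: $2.32.

$2.32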